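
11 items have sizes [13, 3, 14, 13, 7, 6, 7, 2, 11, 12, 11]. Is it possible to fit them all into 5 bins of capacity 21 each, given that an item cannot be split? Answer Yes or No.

No

Total = 99; ⌈99/21⌉ = 5.
6 items each exceed half the capacity and cannot share a bin, forcing at least 6 bins.
At least 6 bins are required, but only 5 are allowed.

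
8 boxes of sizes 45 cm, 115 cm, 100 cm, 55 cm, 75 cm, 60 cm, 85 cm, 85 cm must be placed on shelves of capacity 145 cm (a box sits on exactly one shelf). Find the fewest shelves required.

Total = 115 + 100 + 85 + 85 + 75 + 60 + 55 + 45 = 620 cm.
Lower bound: ⌈620/145⌉ = 5 shelves.
A packing using 5 shelves:
  shelf 1: 115 = 115
  shelf 2: 100 + 45 = 145
  shelf 3: 85 + 60 = 145
  shelf 4: 85 + 55 = 140
  shelf 5: 75 = 75
This matches the lower bound, so 5 is optimal.

5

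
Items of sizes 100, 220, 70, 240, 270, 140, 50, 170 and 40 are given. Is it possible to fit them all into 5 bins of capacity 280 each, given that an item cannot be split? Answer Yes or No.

Yes

A valid assignment using 5 bins:
  bin 1: 270 = 270
  bin 2: 240 + 40 = 280
  bin 3: 220 + 50 = 270
  bin 4: 170 + 100 = 270
  bin 5: 140 + 70 = 210
Every load is within 280, so 5 bins suffice.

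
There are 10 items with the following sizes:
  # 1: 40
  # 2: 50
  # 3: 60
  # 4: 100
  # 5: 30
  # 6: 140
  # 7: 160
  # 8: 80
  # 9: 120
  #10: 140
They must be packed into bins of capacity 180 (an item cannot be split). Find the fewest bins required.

Total = 160 + 140 + 140 + 120 + 100 + 80 + 60 + 50 + 40 + 30 = 920.
Lower bound: ⌈920/180⌉ = 6 bins.
A packing using 6 bins:
  bin 1: 160 = 160
  bin 2: 140 + 40 = 180
  bin 3: 140 + 30 = 170
  bin 4: 120 + 60 = 180
  bin 5: 100 + 80 = 180
  bin 6: 50 = 50
This matches the lower bound, so 6 is optimal.

6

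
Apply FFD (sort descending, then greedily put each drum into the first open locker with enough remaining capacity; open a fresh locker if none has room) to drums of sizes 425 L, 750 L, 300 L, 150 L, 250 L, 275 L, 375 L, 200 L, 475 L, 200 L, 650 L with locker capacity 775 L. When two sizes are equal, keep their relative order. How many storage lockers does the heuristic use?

6

Sorted descending: 750, 650, 475, 425, 375, 300, 275, 250, 200, 200, 150.
  750 → locker 1 (new)  [load 750/775]
  650 → locker 2 (new)  [load 650/775]
  475 → locker 3 (new)  [load 475/775]
  425 → locker 4 (new)  [load 425/775]
  375 → locker 5 (new)  [load 375/775]
  300 → locker 3  [load 775/775]
  275 → locker 4  [load 700/775]
  250 → locker 5  [load 625/775]
  200 → locker 6 (new)  [load 200/775]
  200 → locker 6  [load 400/775]
  150 → locker 5  [load 775/775]
6 storage lockers opened.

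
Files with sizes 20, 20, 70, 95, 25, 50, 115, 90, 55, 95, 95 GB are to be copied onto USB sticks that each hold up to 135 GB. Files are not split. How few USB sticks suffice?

7

Total = 115 + 95 + 95 + 95 + 90 + 70 + 55 + 50 + 25 + 20 + 20 = 730 GB.
Lower bound: ⌈730/135⌉ = 6 USB sticks.
A packing using 7 USB sticks:
  USB stick 1: 115 + 20 = 135
  USB stick 2: 95 + 25 = 120
  USB stick 3: 95 + 20 = 115
  USB stick 4: 95 = 95
  USB stick 5: 90 = 90
  USB stick 6: 70 + 55 = 125
  USB stick 7: 50 = 50
No arrangement into 6 USB sticks stays within capacity, so 7 is optimal.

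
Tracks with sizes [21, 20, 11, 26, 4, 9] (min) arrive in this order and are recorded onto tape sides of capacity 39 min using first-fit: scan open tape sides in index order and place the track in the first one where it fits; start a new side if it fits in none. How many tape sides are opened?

  21 → side 1 (new)  [load 21/39]
  20 → side 2 (new)  [load 20/39]
  11 → side 1  [load 32/39]
  26 → side 3 (new)  [load 26/39]
  4 → side 1  [load 36/39]
  9 → side 2  [load 29/39]
3 tape sides opened.

3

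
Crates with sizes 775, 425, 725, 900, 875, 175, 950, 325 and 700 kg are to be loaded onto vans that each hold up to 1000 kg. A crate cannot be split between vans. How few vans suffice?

Total = 950 + 900 + 875 + 775 + 725 + 700 + 425 + 325 + 175 = 5850 kg.
Lower bound: ⌈5850/1000⌉ = 6 vans.
A packing using 7 vans:
  van 1: 950 = 950
  van 2: 900 = 900
  van 3: 875 = 875
  van 4: 775 + 175 = 950
  van 5: 725 = 725
  van 6: 700 = 700
  van 7: 425 + 325 = 750
No arrangement into 6 vans stays within capacity, so 7 is optimal.

7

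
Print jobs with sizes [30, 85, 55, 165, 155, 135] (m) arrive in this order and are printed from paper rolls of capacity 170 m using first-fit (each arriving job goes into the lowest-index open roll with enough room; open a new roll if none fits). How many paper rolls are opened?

4

  30 → roll 1 (new)  [load 30/170]
  85 → roll 1  [load 115/170]
  55 → roll 1  [load 170/170]
  165 → roll 2 (new)  [load 165/170]
  155 → roll 3 (new)  [load 155/170]
  135 → roll 4 (new)  [load 135/170]
4 paper rolls opened.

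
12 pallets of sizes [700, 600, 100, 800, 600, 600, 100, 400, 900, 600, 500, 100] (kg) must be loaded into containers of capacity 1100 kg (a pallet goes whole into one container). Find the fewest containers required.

Total = 900 + 800 + 700 + 600 + 600 + 600 + 600 + 500 + 400 + 100 + 100 + 100 = 6000 kg.
Lower bound: ⌈6000/1100⌉ = 6 containers.
Also, 7 pallets each exceed 550 kg, and no two of those can share a container, so at least 7 containers are needed.
A packing using 7 containers:
  container 1: 900 + 100 + 100 = 1100
  container 2: 800 + 100 = 900
  container 3: 700 + 400 = 1100
  container 4: 600 + 500 = 1100
  container 5: 600 = 600
  container 6: 600 = 600
  container 7: 600 = 600
This matches the lower bound, so 7 is optimal.

7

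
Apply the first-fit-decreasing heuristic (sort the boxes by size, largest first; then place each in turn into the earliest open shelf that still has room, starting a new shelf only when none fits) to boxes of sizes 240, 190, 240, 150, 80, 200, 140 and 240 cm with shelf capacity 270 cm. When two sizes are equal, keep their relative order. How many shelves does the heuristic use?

Sorted descending: 240, 240, 240, 200, 190, 150, 140, 80.
  240 → shelf 1 (new)  [load 240/270]
  240 → shelf 2 (new)  [load 240/270]
  240 → shelf 3 (new)  [load 240/270]
  200 → shelf 4 (new)  [load 200/270]
  190 → shelf 5 (new)  [load 190/270]
  150 → shelf 6 (new)  [load 150/270]
  140 → shelf 7 (new)  [load 140/270]
  80 → shelf 5  [load 270/270]
7 shelves opened.

7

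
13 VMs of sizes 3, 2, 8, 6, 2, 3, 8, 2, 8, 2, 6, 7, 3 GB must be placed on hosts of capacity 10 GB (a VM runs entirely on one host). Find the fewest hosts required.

7

Total = 8 + 8 + 8 + 7 + 6 + 6 + 3 + 3 + 3 + 2 + 2 + 2 + 2 = 60 GB.
Lower bound: ⌈60/10⌉ = 6 hosts.
A packing using 7 hosts:
  host 1: 8 + 2 = 10
  host 2: 8 + 2 = 10
  host 3: 8 + 2 = 10
  host 4: 7 + 3 = 10
  host 5: 6 + 3 = 9
  host 6: 6 + 3 = 9
  host 7: 2 = 2
No arrangement into 6 hosts stays within capacity, so 7 is optimal.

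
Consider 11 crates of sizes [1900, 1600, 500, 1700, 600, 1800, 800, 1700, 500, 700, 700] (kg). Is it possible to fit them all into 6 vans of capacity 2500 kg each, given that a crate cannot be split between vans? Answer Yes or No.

A valid assignment using 6 vans:
  van 1: 1900 + 600 = 2500
  van 2: 1800 + 700 = 2500
  van 3: 1700 + 800 = 2500
  van 4: 1700 + 700 = 2400
  van 5: 1600 + 500 = 2100
  van 6: 500 = 500
Every load is within 2500 kg, so 6 vans suffice.

Yes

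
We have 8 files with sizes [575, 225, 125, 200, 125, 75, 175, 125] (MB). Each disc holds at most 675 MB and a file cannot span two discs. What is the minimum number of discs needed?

3

Total = 575 + 225 + 200 + 175 + 125 + 125 + 125 + 75 = 1625 MB.
Lower bound: ⌈1625/675⌉ = 3 discs.
A packing using 3 discs:
  disc 1: 575 + 75 = 650
  disc 2: 225 + 200 + 175 = 600
  disc 3: 125 + 125 + 125 = 375
This matches the lower bound, so 3 is optimal.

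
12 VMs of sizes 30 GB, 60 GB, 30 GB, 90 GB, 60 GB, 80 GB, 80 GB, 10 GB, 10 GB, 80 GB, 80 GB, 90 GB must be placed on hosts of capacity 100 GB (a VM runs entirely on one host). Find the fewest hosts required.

8

Total = 90 + 90 + 80 + 80 + 80 + 80 + 60 + 60 + 30 + 30 + 10 + 10 = 700 GB.
Lower bound: ⌈700/100⌉ = 7 hosts.
Also, 8 VMs each exceed 50 GB, and no two of those can share a host, so at least 8 hosts are needed.
A packing using 8 hosts:
  host 1: 90 + 10 = 100
  host 2: 90 + 10 = 100
  host 3: 80 = 80
  host 4: 80 = 80
  host 5: 80 = 80
  host 6: 80 = 80
  host 7: 60 + 30 = 90
  host 8: 60 + 30 = 90
This matches the lower bound, so 8 is optimal.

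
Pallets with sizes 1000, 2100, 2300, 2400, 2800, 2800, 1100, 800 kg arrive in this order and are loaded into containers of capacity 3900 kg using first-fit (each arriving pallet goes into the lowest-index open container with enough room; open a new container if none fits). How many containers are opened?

5

  1000 → container 1 (new)  [load 1000/3900]
  2100 → container 1  [load 3100/3900]
  2300 → container 2 (new)  [load 2300/3900]
  2400 → container 3 (new)  [load 2400/3900]
  2800 → container 4 (new)  [load 2800/3900]
  2800 → container 5 (new)  [load 2800/3900]
  1100 → container 2  [load 3400/3900]
  800 → container 1  [load 3900/3900]
5 containers opened.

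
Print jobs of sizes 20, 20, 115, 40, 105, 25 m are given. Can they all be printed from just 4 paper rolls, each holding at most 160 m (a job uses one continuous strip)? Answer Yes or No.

A valid assignment using 3 paper rolls:
  roll 1: 115 + 40 = 155
  roll 2: 105 + 25 + 20 = 150
  roll 3: 20 = 20
That uses only 3 ≤ 4, so 4 paper rolls are enough.

Yes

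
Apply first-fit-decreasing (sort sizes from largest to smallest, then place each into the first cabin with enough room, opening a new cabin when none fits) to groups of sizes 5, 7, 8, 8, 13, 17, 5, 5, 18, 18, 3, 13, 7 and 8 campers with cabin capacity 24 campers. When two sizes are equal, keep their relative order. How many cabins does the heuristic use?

Sorted descending: 18, 18, 17, 13, 13, 8, 8, 8, 7, 7, 5, 5, 5, 3.
  18 → cabin 1 (new)  [load 18/24]
  18 → cabin 2 (new)  [load 18/24]
  17 → cabin 3 (new)  [load 17/24]
  13 → cabin 4 (new)  [load 13/24]
  13 → cabin 5 (new)  [load 13/24]
  8 → cabin 4  [load 21/24]
  8 → cabin 5  [load 21/24]
  8 → cabin 6 (new)  [load 8/24]
  7 → cabin 3  [load 24/24]
  7 → cabin 6  [load 15/24]
  5 → cabin 1  [load 23/24]
  5 → cabin 2  [load 23/24]
  5 → cabin 6  [load 20/24]
  3 → cabin 4  [load 24/24]
6 cabins opened.

6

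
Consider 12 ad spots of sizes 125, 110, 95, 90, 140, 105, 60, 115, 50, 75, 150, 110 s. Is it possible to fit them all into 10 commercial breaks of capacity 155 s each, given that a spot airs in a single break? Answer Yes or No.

Yes

A valid assignment using 10 commercial breaks:
  break 1: 150 = 150
  break 2: 140 = 140
  break 3: 125 = 125
  break 4: 115 = 115
  break 5: 110 = 110
  break 6: 110 = 110
  break 7: 105 + 50 = 155
  break 8: 95 + 60 = 155
  break 9: 90 = 90
  break 10: 75 = 75
Every load is within 155 s, so 10 commercial breaks suffice.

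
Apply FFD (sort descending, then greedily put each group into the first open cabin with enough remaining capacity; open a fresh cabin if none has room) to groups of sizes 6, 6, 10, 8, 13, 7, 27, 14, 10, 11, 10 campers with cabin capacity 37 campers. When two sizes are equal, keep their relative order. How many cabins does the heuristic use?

4

Sorted descending: 27, 14, 13, 11, 10, 10, 10, 8, 7, 6, 6.
  27 → cabin 1 (new)  [load 27/37]
  14 → cabin 2 (new)  [load 14/37]
  13 → cabin 2  [load 27/37]
  11 → cabin 3 (new)  [load 11/37]
  10 → cabin 1  [load 37/37]
  10 → cabin 2  [load 37/37]
  10 → cabin 3  [load 21/37]
  8 → cabin 3  [load 29/37]
  7 → cabin 3  [load 36/37]
  6 → cabin 4 (new)  [load 6/37]
  6 → cabin 4  [load 12/37]
4 cabins opened.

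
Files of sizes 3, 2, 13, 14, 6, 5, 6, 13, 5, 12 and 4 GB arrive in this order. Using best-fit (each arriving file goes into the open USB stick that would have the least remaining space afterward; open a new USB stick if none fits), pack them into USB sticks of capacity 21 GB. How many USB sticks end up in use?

  3 → USB stick 1 (new)  [load 3/21]
  2 → USB stick 1  [load 5/21]
  13 → USB stick 1  [load 18/21]
  14 → USB stick 2 (new)  [load 14/21]
  6 → USB stick 2  [load 20/21]
  5 → USB stick 3 (new)  [load 5/21]
  6 → USB stick 3  [load 11/21]
  13 → USB stick 4 (new)  [load 13/21]
  5 → USB stick 4  [load 18/21]
  12 → USB stick 5 (new)  [load 12/21]
  4 → USB stick 5  [load 16/21]
5 USB sticks opened.

5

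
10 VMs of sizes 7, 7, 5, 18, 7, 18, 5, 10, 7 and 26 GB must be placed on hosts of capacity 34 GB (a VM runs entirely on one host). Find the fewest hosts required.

Total = 26 + 18 + 18 + 10 + 7 + 7 + 7 + 7 + 5 + 5 = 110 GB.
Lower bound: ⌈110/34⌉ = 4 hosts.
A packing using 4 hosts:
  host 1: 26 + 7 = 33
  host 2: 18 + 10 + 5 = 33
  host 3: 18 + 7 + 7 = 32
  host 4: 7 + 5 = 12
This matches the lower bound, so 4 is optimal.

4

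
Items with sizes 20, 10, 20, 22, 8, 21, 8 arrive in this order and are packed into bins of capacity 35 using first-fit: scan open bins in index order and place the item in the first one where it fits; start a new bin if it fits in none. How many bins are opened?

4

  20 → bin 1 (new)  [load 20/35]
  10 → bin 1  [load 30/35]
  20 → bin 2 (new)  [load 20/35]
  22 → bin 3 (new)  [load 22/35]
  8 → bin 2  [load 28/35]
  21 → bin 4 (new)  [load 21/35]
  8 → bin 3  [load 30/35]
4 bins opened.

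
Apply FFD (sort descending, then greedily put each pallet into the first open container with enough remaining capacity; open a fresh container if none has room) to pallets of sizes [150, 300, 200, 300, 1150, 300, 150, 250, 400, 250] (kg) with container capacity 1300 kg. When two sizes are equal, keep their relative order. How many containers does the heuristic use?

3

Sorted descending: 1150, 400, 300, 300, 300, 250, 250, 200, 150, 150.
  1150 → container 1 (new)  [load 1150/1300]
  400 → container 2 (new)  [load 400/1300]
  300 → container 2  [load 700/1300]
  300 → container 2  [load 1000/1300]
  300 → container 2  [load 1300/1300]
  250 → container 3 (new)  [load 250/1300]
  250 → container 3  [load 500/1300]
  200 → container 3  [load 700/1300]
  150 → container 1  [load 1300/1300]
  150 → container 3  [load 850/1300]
3 containers opened.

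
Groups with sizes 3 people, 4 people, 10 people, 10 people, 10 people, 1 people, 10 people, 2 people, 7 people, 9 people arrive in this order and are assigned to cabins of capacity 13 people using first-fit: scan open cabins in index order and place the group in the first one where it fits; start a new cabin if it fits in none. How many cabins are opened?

7

  3 → cabin 1 (new)  [load 3/13]
  4 → cabin 1  [load 7/13]
  10 → cabin 2 (new)  [load 10/13]
  10 → cabin 3 (new)  [load 10/13]
  10 → cabin 4 (new)  [load 10/13]
  1 → cabin 1  [load 8/13]
  10 → cabin 5 (new)  [load 10/13]
  2 → cabin 1  [load 10/13]
  7 → cabin 6 (new)  [load 7/13]
  9 → cabin 7 (new)  [load 9/13]
7 cabins opened.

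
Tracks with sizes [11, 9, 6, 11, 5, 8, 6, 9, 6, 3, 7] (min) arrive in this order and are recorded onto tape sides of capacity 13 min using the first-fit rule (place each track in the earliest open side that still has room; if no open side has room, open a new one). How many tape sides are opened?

8

  11 → side 1 (new)  [load 11/13]
  9 → side 2 (new)  [load 9/13]
  6 → side 3 (new)  [load 6/13]
  11 → side 4 (new)  [load 11/13]
  5 → side 3  [load 11/13]
  8 → side 5 (new)  [load 8/13]
  6 → side 6 (new)  [load 6/13]
  9 → side 7 (new)  [load 9/13]
  6 → side 6  [load 12/13]
  3 → side 2  [load 12/13]
  7 → side 8 (new)  [load 7/13]
8 tape sides opened.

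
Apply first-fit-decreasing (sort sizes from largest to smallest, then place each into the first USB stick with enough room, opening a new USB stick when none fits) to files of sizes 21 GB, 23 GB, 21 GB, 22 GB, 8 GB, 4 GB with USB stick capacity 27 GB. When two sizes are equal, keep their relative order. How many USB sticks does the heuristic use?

Sorted descending: 23, 22, 21, 21, 8, 4.
  23 → USB stick 1 (new)  [load 23/27]
  22 → USB stick 2 (new)  [load 22/27]
  21 → USB stick 3 (new)  [load 21/27]
  21 → USB stick 4 (new)  [load 21/27]
  8 → USB stick 5 (new)  [load 8/27]
  4 → USB stick 1  [load 27/27]
5 USB sticks opened.

5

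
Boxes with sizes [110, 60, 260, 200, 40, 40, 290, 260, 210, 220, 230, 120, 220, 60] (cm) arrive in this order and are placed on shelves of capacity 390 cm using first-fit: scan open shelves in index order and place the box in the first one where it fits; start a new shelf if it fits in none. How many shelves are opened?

8

  110 → shelf 1 (new)  [load 110/390]
  60 → shelf 1  [load 170/390]
  260 → shelf 2 (new)  [load 260/390]
  200 → shelf 1  [load 370/390]
  40 → shelf 2  [load 300/390]
  40 → shelf 2  [load 340/390]
  290 → shelf 3 (new)  [load 290/390]
  260 → shelf 4 (new)  [load 260/390]
  210 → shelf 5 (new)  [load 210/390]
  220 → shelf 6 (new)  [load 220/390]
  230 → shelf 7 (new)  [load 230/390]
  120 → shelf 4  [load 380/390]
  220 → shelf 8 (new)  [load 220/390]
  60 → shelf 3  [load 350/390]
8 shelves opened.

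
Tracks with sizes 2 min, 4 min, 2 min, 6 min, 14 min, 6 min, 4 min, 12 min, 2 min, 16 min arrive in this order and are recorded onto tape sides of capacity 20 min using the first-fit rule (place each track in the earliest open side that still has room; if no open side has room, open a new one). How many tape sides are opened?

  2 → side 1 (new)  [load 2/20]
  4 → side 1  [load 6/20]
  2 → side 1  [load 8/20]
  6 → side 1  [load 14/20]
  14 → side 2 (new)  [load 14/20]
  6 → side 1  [load 20/20]
  4 → side 2  [load 18/20]
  12 → side 3 (new)  [load 12/20]
  2 → side 2  [load 20/20]
  16 → side 4 (new)  [load 16/20]
4 tape sides opened.

4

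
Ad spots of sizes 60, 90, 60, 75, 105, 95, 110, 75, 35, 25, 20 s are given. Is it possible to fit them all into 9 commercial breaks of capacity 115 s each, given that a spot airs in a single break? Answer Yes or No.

A valid assignment using 8 commercial breaks:
  break 1: 110 = 110
  break 2: 105 = 105
  break 3: 95 + 20 = 115
  break 4: 90 + 25 = 115
  break 5: 75 + 35 = 110
  break 6: 75 = 75
  break 7: 60 = 60
  break 8: 60 = 60
That uses only 8 ≤ 9, so 9 commercial breaks are enough.

Yes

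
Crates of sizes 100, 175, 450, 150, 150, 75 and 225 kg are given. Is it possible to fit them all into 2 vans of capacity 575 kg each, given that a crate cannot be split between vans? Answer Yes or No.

No

Total = 1325 kg; ⌈1325/575⌉ = 3.
At least 3 vans are required, but only 2 are allowed.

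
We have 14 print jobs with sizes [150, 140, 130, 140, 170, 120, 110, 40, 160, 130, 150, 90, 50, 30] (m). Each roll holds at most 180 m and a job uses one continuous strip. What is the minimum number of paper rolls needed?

Total = 170 + 160 + 150 + 150 + 140 + 140 + 130 + 130 + 120 + 110 + 90 + 50 + 40 + 30 = 1610 m.
Lower bound: ⌈1610/180⌉ = 9 paper rolls.
Also, 10 print jobs each exceed 90 m, and no two of those can share a roll, so at least 10 paper rolls are needed.
A packing using 11 paper rolls:
  roll 1: 170 = 170
  roll 2: 160 = 160
  roll 3: 150 + 30 = 180
  roll 4: 150 = 150
  roll 5: 140 + 40 = 180
  roll 6: 140 = 140
  roll 7: 130 + 50 = 180
  roll 8: 130 = 130
  roll 9: 120 = 120
  roll 10: 110 = 110
  roll 11: 90 = 90
No arrangement into 10 paper rolls stays within capacity, so 11 is optimal.

11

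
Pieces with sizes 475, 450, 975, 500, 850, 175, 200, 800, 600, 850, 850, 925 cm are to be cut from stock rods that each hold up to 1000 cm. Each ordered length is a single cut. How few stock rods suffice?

Total = 975 + 925 + 850 + 850 + 850 + 800 + 600 + 500 + 475 + 450 + 200 + 175 = 7650 cm.
Lower bound: ⌈7650/1000⌉ = 8 stock rods.
A packing using 9 stock rods:
  stock rod 1: 975 = 975
  stock rod 2: 925 = 925
  stock rod 3: 850 = 850
  stock rod 4: 850 = 850
  stock rod 5: 850 = 850
  stock rod 6: 800 + 200 = 1000
  stock rod 7: 600 + 175 = 775
  stock rod 8: 500 + 475 = 975
  stock rod 9: 450 = 450
No arrangement into 8 stock rods stays within capacity, so 9 is optimal.

9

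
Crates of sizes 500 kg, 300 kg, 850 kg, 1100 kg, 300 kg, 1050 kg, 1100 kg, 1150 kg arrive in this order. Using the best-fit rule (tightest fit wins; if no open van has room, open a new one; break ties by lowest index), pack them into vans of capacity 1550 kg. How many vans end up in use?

  500 → van 1 (new)  [load 500/1550]
  300 → van 1  [load 800/1550]
  850 → van 2 (new)  [load 850/1550]
  1100 → van 3 (new)  [load 1100/1550]
  300 → van 3  [load 1400/1550]
  1050 → van 4 (new)  [load 1050/1550]
  1100 → van 5 (new)  [load 1100/1550]
  1150 → van 6 (new)  [load 1150/1550]
6 vans opened.

6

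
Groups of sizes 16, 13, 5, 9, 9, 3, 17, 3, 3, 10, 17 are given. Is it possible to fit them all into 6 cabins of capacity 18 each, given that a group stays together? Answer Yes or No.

Total = 105; ⌈105/18⌉ = 6.
The bound of 6 does not rule out 6, but exhaustive search shows no assignment into 6 cabins of capacity 18 exists — the minimum is 7.

No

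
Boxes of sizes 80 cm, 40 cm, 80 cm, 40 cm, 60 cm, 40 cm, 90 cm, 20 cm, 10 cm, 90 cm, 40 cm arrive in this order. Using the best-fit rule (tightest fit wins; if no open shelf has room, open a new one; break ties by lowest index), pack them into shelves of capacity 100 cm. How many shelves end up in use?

7

  80 → shelf 1 (new)  [load 80/100]
  40 → shelf 2 (new)  [load 40/100]
  80 → shelf 3 (new)  [load 80/100]
  40 → shelf 2  [load 80/100]
  60 → shelf 4 (new)  [load 60/100]
  40 → shelf 4  [load 100/100]
  90 → shelf 5 (new)  [load 90/100]
  20 → shelf 1  [load 100/100]
  10 → shelf 5  [load 100/100]
  90 → shelf 6 (new)  [load 90/100]
  40 → shelf 7 (new)  [load 40/100]
7 shelves opened.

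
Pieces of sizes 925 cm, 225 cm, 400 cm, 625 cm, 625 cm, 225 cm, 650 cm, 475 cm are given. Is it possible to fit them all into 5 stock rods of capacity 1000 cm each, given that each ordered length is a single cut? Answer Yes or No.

Yes

A valid assignment using 5 stock rods:
  stock rod 1: 925 = 925
  stock rod 2: 650 + 225 = 875
  stock rod 3: 625 + 225 = 850
  stock rod 4: 625 = 625
  stock rod 5: 475 + 400 = 875
Every load is within 1000 cm, so 5 stock rods suffice.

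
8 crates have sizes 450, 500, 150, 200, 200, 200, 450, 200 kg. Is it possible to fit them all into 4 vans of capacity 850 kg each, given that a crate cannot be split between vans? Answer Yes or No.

Yes

A valid assignment using 3 vans:
  van 1: 500 + 200 + 150 = 850
  van 2: 450 + 200 + 200 = 850
  van 3: 450 + 200 = 650
That uses only 3 ≤ 4, so 4 vans are enough.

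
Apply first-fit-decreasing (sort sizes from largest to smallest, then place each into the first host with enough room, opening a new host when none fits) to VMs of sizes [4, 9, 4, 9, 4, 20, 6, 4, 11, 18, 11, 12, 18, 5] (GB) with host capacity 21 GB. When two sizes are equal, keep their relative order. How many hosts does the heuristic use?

Sorted descending: 20, 18, 18, 12, 11, 11, 9, 9, 6, 5, 4, 4, 4, 4.
  20 → host 1 (new)  [load 20/21]
  18 → host 2 (new)  [load 18/21]
  18 → host 3 (new)  [load 18/21]
  12 → host 4 (new)  [load 12/21]
  11 → host 5 (new)  [load 11/21]
  11 → host 6 (new)  [load 11/21]
  9 → host 4  [load 21/21]
  9 → host 5  [load 20/21]
  6 → host 6  [load 17/21]
  5 → host 7 (new)  [load 5/21]
  4 → host 6  [load 21/21]
  4 → host 7  [load 9/21]
  4 → host 7  [load 13/21]
  4 → host 7  [load 17/21]
7 hosts opened.

7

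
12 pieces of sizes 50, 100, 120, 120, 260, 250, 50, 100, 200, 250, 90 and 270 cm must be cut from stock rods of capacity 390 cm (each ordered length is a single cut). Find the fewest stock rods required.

Total = 270 + 260 + 250 + 250 + 200 + 120 + 120 + 100 + 100 + 90 + 50 + 50 = 1860 cm.
Lower bound: ⌈1860/390⌉ = 5 stock rods.
A packing using 5 stock rods:
  stock rod 1: 270 + 120 = 390
  stock rod 2: 260 + 120 = 380
  stock rod 3: 250 + 100 = 350
  stock rod 4: 250 + 100 = 350
  stock rod 5: 200 + 90 + 50 + 50 = 390
This matches the lower bound, so 5 is optimal.

5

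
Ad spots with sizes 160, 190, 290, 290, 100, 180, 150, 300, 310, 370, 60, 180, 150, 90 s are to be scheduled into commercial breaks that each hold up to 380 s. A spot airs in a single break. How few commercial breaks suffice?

Total = 370 + 310 + 300 + 290 + 290 + 190 + 180 + 180 + 160 + 150 + 150 + 100 + 90 + 60 = 2820 s.
Lower bound: ⌈2820/380⌉ = 8 commercial breaks.
A packing using 9 commercial breaks:
  break 1: 370 = 370
  break 2: 310 + 60 = 370
  break 3: 300 = 300
  break 4: 290 + 90 = 380
  break 5: 290 = 290
  break 6: 190 + 180 = 370
  break 7: 180 + 160 = 340
  break 8: 150 + 150 = 300
  break 9: 100 = 100
No arrangement into 8 commercial breaks stays within capacity, so 9 is optimal.

9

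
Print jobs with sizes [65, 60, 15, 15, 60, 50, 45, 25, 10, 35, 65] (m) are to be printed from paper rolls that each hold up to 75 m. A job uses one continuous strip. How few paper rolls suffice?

Total = 65 + 65 + 60 + 60 + 50 + 45 + 35 + 25 + 15 + 15 + 10 = 445 m.
Lower bound: ⌈445/75⌉ = 6 paper rolls.
A packing using 7 paper rolls:
  roll 1: 65 + 10 = 75
  roll 2: 65 = 65
  roll 3: 60 + 15 = 75
  roll 4: 60 + 15 = 75
  roll 5: 50 + 25 = 75
  roll 6: 45 = 45
  roll 7: 35 = 35
No arrangement into 6 paper rolls stays within capacity, so 7 is optimal.

7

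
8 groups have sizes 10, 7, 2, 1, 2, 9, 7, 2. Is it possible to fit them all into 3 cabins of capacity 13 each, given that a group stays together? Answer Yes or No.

Total = 40; ⌈40/13⌉ = 4.
At least 4 cabins are required, but only 3 are allowed.

No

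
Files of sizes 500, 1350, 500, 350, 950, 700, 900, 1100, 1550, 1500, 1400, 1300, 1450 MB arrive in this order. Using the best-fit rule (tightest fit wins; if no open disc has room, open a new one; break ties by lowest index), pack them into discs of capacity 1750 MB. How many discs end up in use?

  500 → disc 1 (new)  [load 500/1750]
  1350 → disc 2 (new)  [load 1350/1750]
  500 → disc 1  [load 1000/1750]
  350 → disc 2  [load 1700/1750]
  950 → disc 3 (new)  [load 950/1750]
  700 → disc 1  [load 1700/1750]
  900 → disc 4 (new)  [load 900/1750]
  1100 → disc 5 (new)  [load 1100/1750]
  1550 → disc 6 (new)  [load 1550/1750]
  1500 → disc 7 (new)  [load 1500/1750]
  1400 → disc 8 (new)  [load 1400/1750]
  1300 → disc 9 (new)  [load 1300/1750]
  1450 → disc 10 (new)  [load 1450/1750]
10 discs opened.

10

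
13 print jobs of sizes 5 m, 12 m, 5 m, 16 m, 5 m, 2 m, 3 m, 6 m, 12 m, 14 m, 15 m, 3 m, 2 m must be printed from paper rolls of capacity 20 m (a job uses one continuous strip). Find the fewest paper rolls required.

Total = 16 + 15 + 14 + 12 + 12 + 6 + 5 + 5 + 5 + 3 + 3 + 2 + 2 = 100 m.
Lower bound: ⌈100/20⌉ = 5 paper rolls.
A packing using 5 paper rolls:
  roll 1: 16 + 2 + 2 = 20
  roll 2: 15 + 5 = 20
  roll 3: 14 + 6 = 20
  roll 4: 12 + 5 + 3 = 20
  roll 5: 12 + 5 + 3 = 20
This matches the lower bound, so 5 is optimal.

5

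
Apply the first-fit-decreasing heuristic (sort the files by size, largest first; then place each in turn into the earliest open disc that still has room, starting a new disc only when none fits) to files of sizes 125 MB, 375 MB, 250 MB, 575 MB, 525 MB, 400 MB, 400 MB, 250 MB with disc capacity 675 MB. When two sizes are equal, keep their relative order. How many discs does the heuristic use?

5

Sorted descending: 575, 525, 400, 400, 375, 250, 250, 125.
  575 → disc 1 (new)  [load 575/675]
  525 → disc 2 (new)  [load 525/675]
  400 → disc 3 (new)  [load 400/675]
  400 → disc 4 (new)  [load 400/675]
  375 → disc 5 (new)  [load 375/675]
  250 → disc 3  [load 650/675]
  250 → disc 4  [load 650/675]
  125 → disc 2  [load 650/675]
5 discs opened.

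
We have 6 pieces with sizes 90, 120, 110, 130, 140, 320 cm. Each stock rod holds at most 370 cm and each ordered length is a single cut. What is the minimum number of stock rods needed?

Total = 320 + 140 + 130 + 120 + 110 + 90 = 910 cm.
Lower bound: ⌈910/370⌉ = 3 stock rods.
A packing using 3 stock rods:
  stock rod 1: 320 = 320
  stock rod 2: 140 + 130 + 90 = 360
  stock rod 3: 120 + 110 = 230
This matches the lower bound, so 3 is optimal.

3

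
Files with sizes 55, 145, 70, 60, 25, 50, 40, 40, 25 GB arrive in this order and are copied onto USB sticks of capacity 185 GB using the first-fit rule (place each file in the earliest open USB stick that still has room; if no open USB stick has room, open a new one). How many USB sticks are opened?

  55 → USB stick 1 (new)  [load 55/185]
  145 → USB stick 2 (new)  [load 145/185]
  70 → USB stick 1  [load 125/185]
  60 → USB stick 1  [load 185/185]
  25 → USB stick 2  [load 170/185]
  50 → USB stick 3 (new)  [load 50/185]
  40 → USB stick 3  [load 90/185]
  40 → USB stick 3  [load 130/185]
  25 → USB stick 3  [load 155/185]
3 USB sticks opened.

3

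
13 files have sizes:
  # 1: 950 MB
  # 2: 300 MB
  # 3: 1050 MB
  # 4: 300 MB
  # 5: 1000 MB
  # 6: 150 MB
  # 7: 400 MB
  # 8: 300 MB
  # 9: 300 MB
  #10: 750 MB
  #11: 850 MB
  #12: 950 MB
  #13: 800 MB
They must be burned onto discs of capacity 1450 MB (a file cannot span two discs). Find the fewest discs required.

7

Total = 1050 + 1000 + 950 + 950 + 850 + 800 + 750 + 400 + 300 + 300 + 300 + 300 + 150 = 8100 MB.
Lower bound: ⌈8100/1450⌉ = 6 discs.
Also, 7 files each exceed 725 MB, and no two of those can share a disc, so at least 7 discs are needed.
A packing using 7 discs:
  disc 1: 1050 + 400 = 1450
  disc 2: 1000 + 300 + 150 = 1450
  disc 3: 950 + 300 = 1250
  disc 4: 950 + 300 = 1250
  disc 5: 850 + 300 = 1150
  disc 6: 800 = 800
  disc 7: 750 = 750
This matches the lower bound, so 7 is optimal.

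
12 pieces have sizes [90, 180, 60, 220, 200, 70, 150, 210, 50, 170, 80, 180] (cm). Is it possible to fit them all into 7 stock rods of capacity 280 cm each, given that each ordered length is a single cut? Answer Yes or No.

Yes

A valid assignment using 7 stock rods:
  stock rod 1: 220 + 60 = 280
  stock rod 2: 210 + 70 = 280
  stock rod 3: 200 + 80 = 280
  stock rod 4: 180 + 90 = 270
  stock rod 5: 180 + 50 = 230
  stock rod 6: 170 = 170
  stock rod 7: 150 = 150
Every load is within 280 cm, so 7 stock rods suffice.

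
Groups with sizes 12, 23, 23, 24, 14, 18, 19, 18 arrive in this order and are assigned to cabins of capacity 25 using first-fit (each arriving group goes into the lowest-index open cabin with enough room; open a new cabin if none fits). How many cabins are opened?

  12 → cabin 1 (new)  [load 12/25]
  23 → cabin 2 (new)  [load 23/25]
  23 → cabin 3 (new)  [load 23/25]
  24 → cabin 4 (new)  [load 24/25]
  14 → cabin 5 (new)  [load 14/25]
  18 → cabin 6 (new)  [load 18/25]
  19 → cabin 7 (new)  [load 19/25]
  18 → cabin 8 (new)  [load 18/25]
8 cabins opened.

8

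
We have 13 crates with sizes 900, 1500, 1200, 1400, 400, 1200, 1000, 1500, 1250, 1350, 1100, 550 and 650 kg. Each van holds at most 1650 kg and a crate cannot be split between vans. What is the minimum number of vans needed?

10

Total = 1500 + 1500 + 1400 + 1350 + 1250 + 1200 + 1200 + 1100 + 1000 + 900 + 650 + 550 + 400 = 14000 kg.
Lower bound: ⌈14000/1650⌉ = 9 vans.
Also, 10 crates each exceed 825 kg, and no two of those can share a van, so at least 10 vans are needed.
A packing using 10 vans:
  van 1: 1500 = 1500
  van 2: 1500 = 1500
  van 3: 1400 = 1400
  van 4: 1350 = 1350
  van 5: 1250 + 400 = 1650
  van 6: 1200 = 1200
  van 7: 1200 = 1200
  van 8: 1100 + 550 = 1650
  van 9: 1000 + 650 = 1650
  van 10: 900 = 900
This matches the lower bound, so 10 is optimal.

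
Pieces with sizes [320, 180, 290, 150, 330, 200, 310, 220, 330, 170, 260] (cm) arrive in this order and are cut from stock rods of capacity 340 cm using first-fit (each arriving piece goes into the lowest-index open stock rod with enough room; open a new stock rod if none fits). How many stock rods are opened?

  320 → stock rod 1 (new)  [load 320/340]
  180 → stock rod 2 (new)  [load 180/340]
  290 → stock rod 3 (new)  [load 290/340]
  150 → stock rod 2  [load 330/340]
  330 → stock rod 4 (new)  [load 330/340]
  200 → stock rod 5 (new)  [load 200/340]
  310 → stock rod 6 (new)  [load 310/340]
  220 → stock rod 7 (new)  [load 220/340]
  330 → stock rod 8 (new)  [load 330/340]
  170 → stock rod 9 (new)  [load 170/340]
  260 → stock rod 10 (new)  [load 260/340]
10 stock rods opened.

10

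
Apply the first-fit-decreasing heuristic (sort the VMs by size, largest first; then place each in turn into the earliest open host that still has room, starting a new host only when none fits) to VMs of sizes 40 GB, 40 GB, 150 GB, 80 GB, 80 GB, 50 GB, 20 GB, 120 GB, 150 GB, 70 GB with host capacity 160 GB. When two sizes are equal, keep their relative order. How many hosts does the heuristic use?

Sorted descending: 150, 150, 120, 80, 80, 70, 50, 40, 40, 20.
  150 → host 1 (new)  [load 150/160]
  150 → host 2 (new)  [load 150/160]
  120 → host 3 (new)  [load 120/160]
  80 → host 4 (new)  [load 80/160]
  80 → host 4  [load 160/160]
  70 → host 5 (new)  [load 70/160]
  50 → host 5  [load 120/160]
  40 → host 3  [load 160/160]
  40 → host 5  [load 160/160]
  20 → host 6 (new)  [load 20/160]
6 hosts opened.

6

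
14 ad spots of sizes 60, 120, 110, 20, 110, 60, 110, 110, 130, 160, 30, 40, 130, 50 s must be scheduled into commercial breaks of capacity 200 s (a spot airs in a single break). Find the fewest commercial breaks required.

Total = 160 + 130 + 130 + 120 + 110 + 110 + 110 + 110 + 60 + 60 + 50 + 40 + 30 + 20 = 1240 s.
Lower bound: ⌈1240/200⌉ = 7 commercial breaks.
Also, 8 ad spots each exceed 100 s, and no two of those can share a break, so at least 8 commercial breaks are needed.
A packing using 8 commercial breaks:
  break 1: 160 + 40 = 200
  break 2: 130 + 60 = 190
  break 3: 130 + 60 = 190
  break 4: 120 + 50 + 30 = 200
  break 5: 110 + 20 = 130
  break 6: 110 = 110
  break 7: 110 = 110
  break 8: 110 = 110
This matches the lower bound, so 8 is optimal.

8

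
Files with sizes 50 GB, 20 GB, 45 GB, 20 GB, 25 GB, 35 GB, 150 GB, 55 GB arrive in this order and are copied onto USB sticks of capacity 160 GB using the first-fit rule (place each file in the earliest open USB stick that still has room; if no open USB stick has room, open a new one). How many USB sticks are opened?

3

  50 → USB stick 1 (new)  [load 50/160]
  20 → USB stick 1  [load 70/160]
  45 → USB stick 1  [load 115/160]
  20 → USB stick 1  [load 135/160]
  25 → USB stick 1  [load 160/160]
  35 → USB stick 2 (new)  [load 35/160]
  150 → USB stick 3 (new)  [load 150/160]
  55 → USB stick 2  [load 90/160]
3 USB sticks opened.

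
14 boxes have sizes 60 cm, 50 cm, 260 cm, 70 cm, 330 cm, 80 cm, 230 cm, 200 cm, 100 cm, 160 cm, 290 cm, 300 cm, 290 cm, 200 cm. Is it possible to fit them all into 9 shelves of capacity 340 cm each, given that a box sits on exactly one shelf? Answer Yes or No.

Yes

A valid assignment using 9 shelves:
  shelf 1: 330 = 330
  shelf 2: 300 = 300
  shelf 3: 290 + 50 = 340
  shelf 4: 290 = 290
  shelf 5: 260 + 80 = 340
  shelf 6: 230 + 100 = 330
  shelf 7: 200 + 70 + 60 = 330
  shelf 8: 200 = 200
  shelf 9: 160 = 160
Every load is within 340 cm, so 9 shelves suffice.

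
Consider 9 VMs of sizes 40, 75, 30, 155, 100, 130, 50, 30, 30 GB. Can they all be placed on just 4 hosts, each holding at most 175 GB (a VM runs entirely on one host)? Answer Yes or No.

A valid assignment using 4 hosts:
  host 1: 155 = 155
  host 2: 130 + 40 = 170
  host 3: 100 + 75 = 175
  host 4: 50 + 30 + 30 + 30 = 140
Every load is within 175 GB, so 4 hosts suffice.

Yes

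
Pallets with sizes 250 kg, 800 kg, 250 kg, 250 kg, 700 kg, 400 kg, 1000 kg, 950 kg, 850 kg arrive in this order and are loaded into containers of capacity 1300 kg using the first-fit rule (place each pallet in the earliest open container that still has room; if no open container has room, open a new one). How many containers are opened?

5

  250 → container 1 (new)  [load 250/1300]
  800 → container 1  [load 1050/1300]
  250 → container 1  [load 1300/1300]
  250 → container 2 (new)  [load 250/1300]
  700 → container 2  [load 950/1300]
  400 → container 3 (new)  [load 400/1300]
  1000 → container 4 (new)  [load 1000/1300]
  950 → container 5 (new)  [load 950/1300]
  850 → container 3  [load 1250/1300]
5 containers opened.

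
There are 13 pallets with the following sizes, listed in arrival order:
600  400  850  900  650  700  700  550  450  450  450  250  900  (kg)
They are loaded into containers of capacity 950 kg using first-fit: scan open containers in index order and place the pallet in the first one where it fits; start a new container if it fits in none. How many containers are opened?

10

  600 → container 1 (new)  [load 600/950]
  400 → container 2 (new)  [load 400/950]
  850 → container 3 (new)  [load 850/950]
  900 → container 4 (new)  [load 900/950]
  650 → container 5 (new)  [load 650/950]
  700 → container 6 (new)  [load 700/950]
  700 → container 7 (new)  [load 700/950]
  550 → container 2  [load 950/950]
  450 → container 8 (new)  [load 450/950]
  450 → container 8  [load 900/950]
  450 → container 9 (new)  [load 450/950]
  250 → container 1  [load 850/950]
  900 → container 10 (new)  [load 900/950]
10 containers opened.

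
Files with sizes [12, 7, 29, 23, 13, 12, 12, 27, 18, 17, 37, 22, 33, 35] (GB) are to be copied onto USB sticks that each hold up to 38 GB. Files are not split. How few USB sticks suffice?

9

Total = 37 + 35 + 33 + 29 + 27 + 23 + 22 + 18 + 17 + 13 + 12 + 12 + 12 + 7 = 297 GB.
Lower bound: ⌈297/38⌉ = 8 USB sticks.
A packing using 9 USB sticks:
  USB stick 1: 37 = 37
  USB stick 2: 35 = 35
  USB stick 3: 33 = 33
  USB stick 4: 29 + 7 = 36
  USB stick 5: 27 = 27
  USB stick 6: 23 + 13 = 36
  USB stick 7: 22 + 12 = 34
  USB stick 8: 18 + 17 = 35
  USB stick 9: 12 + 12 = 24
No arrangement into 8 USB sticks stays within capacity, so 9 is optimal.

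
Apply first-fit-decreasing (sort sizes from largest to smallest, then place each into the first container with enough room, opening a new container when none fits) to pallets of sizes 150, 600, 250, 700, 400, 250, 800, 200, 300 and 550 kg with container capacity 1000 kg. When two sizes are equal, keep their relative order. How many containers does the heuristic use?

5

Sorted descending: 800, 700, 600, 550, 400, 300, 250, 250, 200, 150.
  800 → container 1 (new)  [load 800/1000]
  700 → container 2 (new)  [load 700/1000]
  600 → container 3 (new)  [load 600/1000]
  550 → container 4 (new)  [load 550/1000]
  400 → container 3  [load 1000/1000]
  300 → container 2  [load 1000/1000]
  250 → container 4  [load 800/1000]
  250 → container 5 (new)  [load 250/1000]
  200 → container 1  [load 1000/1000]
  150 → container 4  [load 950/1000]
5 containers opened.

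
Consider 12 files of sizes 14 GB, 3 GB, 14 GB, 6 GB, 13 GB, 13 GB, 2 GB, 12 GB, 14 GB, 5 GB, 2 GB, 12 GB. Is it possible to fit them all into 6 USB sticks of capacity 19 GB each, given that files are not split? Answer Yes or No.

No

Total = 110 GB; ⌈110/19⌉ = 6.
7 files each exceed half the capacity and cannot share a USB stick, forcing at least 7 USB sticks.
At least 7 USB sticks are required, but only 6 are allowed.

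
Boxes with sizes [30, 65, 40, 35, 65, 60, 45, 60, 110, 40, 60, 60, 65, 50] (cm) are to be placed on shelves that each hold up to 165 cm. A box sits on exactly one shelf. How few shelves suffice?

Total = 110 + 65 + 65 + 65 + 60 + 60 + 60 + 60 + 50 + 45 + 40 + 40 + 35 + 30 = 785 cm.
Lower bound: ⌈785/165⌉ = 5 shelves.
A packing using 5 shelves:
  shelf 1: 110 + 50 = 160
  shelf 2: 65 + 65 + 35 = 165
  shelf 3: 65 + 60 + 40 = 165
  shelf 4: 60 + 60 + 45 = 165
  shelf 5: 60 + 40 + 30 = 130
This matches the lower bound, so 5 is optimal.

5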